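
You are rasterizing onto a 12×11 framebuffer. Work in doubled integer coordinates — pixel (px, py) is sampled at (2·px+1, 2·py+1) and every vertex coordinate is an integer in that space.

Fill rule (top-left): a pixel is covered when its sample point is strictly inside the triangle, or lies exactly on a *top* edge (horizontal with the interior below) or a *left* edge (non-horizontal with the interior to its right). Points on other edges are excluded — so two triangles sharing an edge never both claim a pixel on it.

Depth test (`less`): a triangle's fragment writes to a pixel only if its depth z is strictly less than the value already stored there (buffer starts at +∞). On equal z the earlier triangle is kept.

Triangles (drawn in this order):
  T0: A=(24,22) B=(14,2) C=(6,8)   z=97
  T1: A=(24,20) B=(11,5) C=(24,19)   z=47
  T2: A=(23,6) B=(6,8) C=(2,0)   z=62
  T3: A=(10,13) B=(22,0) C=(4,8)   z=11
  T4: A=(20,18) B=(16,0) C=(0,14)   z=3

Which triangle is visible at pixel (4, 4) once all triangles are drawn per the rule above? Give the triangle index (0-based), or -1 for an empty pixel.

T0:
  2·area = 220  (B↔C swapped to make it positive)
  edge (24, 22)→(6, 8): d=(-18,-14) top-left  bias=+0
  edge (6, 8)→(14, 2): d=(8,-6) top-left  bias=+0
  edge (14, 2)→(24, 22): d=(10,20) right/bottom  bias=-1
    (6,1)@(13, 3): e=[188,2,30] → █
    (7,1)@(15, 3): e=[216,14,-10] → ·
    (5,2)@(11, 5): e=[124,6,90] → █
    (7,2)@(15, 5): e=[180,30,10] → █
    (8,2)@(17, 5): e=[208,42,-30] → ·
    (4,3)@(9, 7): e=[60,10,150] → █
    (8,3)@(17, 7): e=[172,58,-10] → ·
    (4,4)@(9, 9): e=[24,26,170] → █
    (8,4)@(17, 9): e=[136,74,10] → █
    (9,4)@(19, 9): e=[164,86,-30] → ·
    (4,5)@(9, 11): e=[-12,42,190] → ·
    (5,5)@(11, 11): e=[16,54,150] → █
    (7,7)@(15, 15): e=[0,110,110] → █  [on edge]
  covered (28 px):
    · · · · · · · · · · · ·
    · · · · · · █ · · · · ·
    · · · · · █ █ █ · · · ·
    · · · · █ █ █ █ · · · ·
    · · · · █ █ █ █ █ · · ·
    · · · · · █ █ █ █ · · ·
    · · · · · · █ █ █ █ · ·
    · · · · · · · █ █ █ · ·
    · · · · · · · · · █ █ ·
    · · · · · · · · · · █ ·
    · · · · · · · · · · · █
T1:
  2·area = 13
  edge (24, 20)→(11, 5): d=(-13,-15) top-left  bias=+0
  edge (11, 5)→(24, 19): d=(13,14) right/bottom  bias=-1
  edge (24, 19)→(24, 20): d=(0,1) right/bottom  bias=-1
    (5,2)@(11, 5): e=[0,0,13] → ·  [on edge]
  covered (0 px):
    · · · · · · · · · · · ·
    · · · · · · · · · · · ·
    · · · · · · · · · · · ·
    · · · · · · · · · · · ·
    · · · · · · · · · · · ·
    · · · · · · · · · · · ·
    · · · · · · · · · · · ·
    · · · · · · · · · · · ·
    · · · · · · · · · · · ·
    · · · · · · · · · · · ·
    · · · · · · · · · · · ·
T2:
  2·area = 144
  edge (23, 6)→(6, 8): d=(-17,2) right/bottom  bias=-1
  edge (6, 8)→(2, 0): d=(-4,-8) top-left  bias=+0
  edge (2, 0)→(23, 6): d=(21,6) right/bottom  bias=-1
    (1,0)@(3, 1): e=[125,4,15] → █
    (2,0)@(5, 1): e=[121,20,3] → █
    (3,0)@(7, 1): e=[117,36,-9] → ·
    (1,1)@(3, 3): e=[91,-4,57] → ·
    (2,1)@(5, 3): e=[87,12,45] → █
    (3,1)@(7, 3): e=[83,28,33] → █
    (4,1)@(9, 3): e=[79,44,21] → █
    (5,1)@(11, 3): e=[75,60,9] → █
    (6,1)@(13, 3): e=[71,76,-3] → ·
    (2,2)@(5, 5): e=[53,4,87] → █
    (6,2)@(13, 5): e=[37,68,39] → █
    (7,2)@(15, 5): e=[33,84,27] → █
  covered (18 px):
    · █ █ · · · · · · · · ·
    · · █ █ █ █ · · · · · ·
    · · █ █ █ █ █ █ █ █ · ·
    · · · █ █ █ █ · · · · ·
    · · · · · · · · · · · ·
    · · · · · · · · · · · ·
    · · · · · · · · · · · ·
    · · · · · · · · · · · ·
    · · · · · · · · · · · ·
    · · · · · · · · · · · ·
    · · · · · · · · · · · ·
T3:
  2·area = 138  (B↔C swapped to make it positive)
  edge (10, 13)→(4, 8): d=(-6,-5) top-left  bias=+0
  edge (4, 8)→(22, 0): d=(18,-8) top-left  bias=+0
  edge (22, 0)→(10, 13): d=(-12,13) right/bottom  bias=-1
    (10,0)@(21, 1): e=[127,10,1] → █
    (11,0)@(23, 1): e=[137,26,-25] → ·
    (8,1)@(17, 3): e=[95,14,29] → █
    (9,1)@(19, 3): e=[105,30,3] → █
    (10,1)@(21, 3): e=[115,46,-23] → ·
    (5,2)@(11, 5): e=[53,2,83] → █
    (6,2)@(13, 5): e=[63,18,57] → █
    (7,2)@(15, 5): e=[73,34,31] → █
    (9,2)@(19, 5): e=[93,66,-21] → ·
    (3,3)@(7, 7): e=[21,6,111] → █
    (4,3)@(9, 7): e=[31,22,85] → █
    (8,3)@(17, 7): e=[71,86,-19] → ·
  covered (18 px):
    · · · · · · · · · · █ ·
    · · · · · · · · █ █ · ·
    · · · · · █ █ █ █ · · ·
    · · · █ █ █ █ █ · · · ·
    · · · █ █ █ █ · · · · ·
    · · · · █ █ · · · · · ·
    · · · · · · · · · · · ·
    · · · · · · · · · · · ·
    · · · · · · · · · · · ·
    · · · · · · · · · · · ·
    · · · · · · · · · · · ·
T4:
  2·area = 344  (B↔C swapped to make it positive)
  edge (20, 18)→(0, 14): d=(-20,-4) top-left  bias=+0
  edge (0, 14)→(16, 0): d=(16,-14) top-left  bias=+0
  edge (16, 0)→(20, 18): d=(4,18) right/bottom  bias=-1
    (7,0)@(15, 1): e=[320,2,22] → █
    (8,0)@(17, 1): e=[328,30,-14] → ·
    (6,1)@(13, 3): e=[272,6,66] → █
    (8,1)@(17, 3): e=[288,62,-6] → ·
    (5,2)@(11, 5): e=[224,10,110] → █
    (8,2)@(17, 5): e=[248,94,2] → █
    (9,2)@(19, 5): e=[256,122,-34] → ·
    (4,3)@(9, 7): e=[176,14,154] → █
    (9,3)@(19, 7): e=[216,154,-26] → ·
    (3,4)@(7, 9): e=[128,18,198] → █
    (9,4)@(19, 9): e=[176,186,-18] → ·
    (2,5)@(5, 11): e=[80,22,242] → █
    (2,7)@(5, 15): e=[0,86,258] → █  [on edge]
    (7,8)@(15, 17): e=[0,258,86] → █  [on edge]
  covered (44 px):
    · · · · · · · █ · · · ·
    · · · · · · █ █ · · · ·
    · · · · · █ █ █ █ · · ·
    · · · · █ █ █ █ █ · · ·
    · · · █ █ █ █ █ █ · · ·
    · · █ █ █ █ █ █ █ · · ·
    · █ █ █ █ █ █ █ █ · · ·
    · · █ █ █ █ █ █ █ █ · ·
    · · · · · · · █ █ █ · ·
    · · · · · · · · · · · ·
    · · · · · · · · · · · ·

Z-buffer (winner per pixel, '.' = empty):
  . 2 2 . . . . 4 . . 3 .
  . . 2 2 2 2 4 4 3 3 . .
  . . 2 2 2 4 4 4 4 2 . .
  . . . 3 4 4 4 4 4 . . .
  . . . 4 4 4 4 4 4 . . .
  . . 4 4 4 4 4 4 4 . . .
  . 4 4 4 4 4 4 4 4 0 . .
  . . 4 4 4 4 4 4 4 4 . .
  . . . . . . . 4 4 4 0 .
  . . . . . . . . . . 0 .
  . . . . . . . . . . . 0

Result: 4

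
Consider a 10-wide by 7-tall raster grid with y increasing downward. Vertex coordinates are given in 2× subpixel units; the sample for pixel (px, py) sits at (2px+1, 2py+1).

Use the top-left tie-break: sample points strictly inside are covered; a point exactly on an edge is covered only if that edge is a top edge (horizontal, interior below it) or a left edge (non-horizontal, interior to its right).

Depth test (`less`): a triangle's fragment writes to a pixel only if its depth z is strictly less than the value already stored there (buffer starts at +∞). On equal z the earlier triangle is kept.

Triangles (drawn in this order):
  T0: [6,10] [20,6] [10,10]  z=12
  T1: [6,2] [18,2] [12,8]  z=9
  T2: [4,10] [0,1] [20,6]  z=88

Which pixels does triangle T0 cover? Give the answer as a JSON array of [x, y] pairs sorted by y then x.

T0:
  2·area = 16
  edge (6, 10)→(20, 6): d=(14,-4) top-left  bias=+0
  edge (20, 6)→(10, 10): d=(-10,4) right/bottom  bias=-1
  edge (10, 10)→(6, 10): d=(-4,0) right/bottom  bias=-1
    (8,3)@(17, 7): e=[2,2,12] → X
    (9,3)@(19, 7): e=[10,-6,12] → .
    (5,4)@(11, 9): e=[6,6,4] → X
    (6,4)@(13, 9): e=[14,-2,4] → .
    (8,4)@(17, 9): e=[30,-18,4] → .
    (5,5)@(11, 11): e=[34,-14,-4] → .
  covered (2 px):
    . . . . . . . . . .
    . . . . . . . . . .
    . . . . . . . . . .
    . . . . . . . . X .
    . . . . . X . . . .
    . . . . . . . . . .
    . . . . . . . . . .
T1:
  2·area = 72
  edge (6, 2)→(18, 2): d=(12,0) top-left  bias=+0
  edge (18, 2)→(12, 8): d=(-6,6) right/bottom  bias=-1
  edge (12, 8)→(6, 2): d=(-6,-6) top-left  bias=+0
    (2,0)@(5, 1): e=[-12,84,0] → .  [on edge]
    (9,0)@(19, 1): e=[-12,0,84] → .  [on edge]
    (3,1)@(7, 3): e=[12,60,0] → X  [on edge]
    (4,1)@(9, 3): e=[12,48,12] → X
    (5,1)@(11, 3): e=[12,36,24] → X
    (6,1)@(13, 3): e=[12,24,36] → X
    (7,1)@(15, 3): e=[12,12,48] → X
    (8,1)@(17, 3): e=[12,0,60] → .  [on edge]
    (3,2)@(7, 5): e=[36,48,-12] → .
    (4,2)@(9, 5): e=[36,36,0] → X  [on edge]
    (7,2)@(15, 5): e=[36,0,36] → .  [on edge]
    (4,3)@(9, 7): e=[60,24,-12] → .
    (5,3)@(11, 7): e=[60,12,0] → X  [on edge]
    (6,3)@(13, 7): e=[60,0,12] → .  [on edge]
    (5,4)@(11, 9): e=[84,0,-12] → .  [on edge]
    (6,4)@(13, 9): e=[84,-12,0] → .  [on edge]
    (4,5)@(9, 11): e=[108,0,-36] → .  [on edge]
    (7,5)@(15, 11): e=[108,-36,0] → .  [on edge]
    (3,6)@(7, 13): e=[132,0,-60] → .  [on edge]
    (8,6)@(17, 13): e=[132,-60,0] → .  [on edge]
  covered (9 px):
    . . . . . . . . . .
    . . . X X X X X . .
    . . . . X X X . . .
    . . . . . X . . . .
    . . . . . . . . . .
    . . . . . . . . . .
    . . . . . . . . . .
T2:
  2·area = 160
  edge (4, 10)→(0, 1): d=(-4,-9) top-left  bias=+0
  edge (0, 1)→(20, 6): d=(20,5) right/bottom  bias=-1
  edge (20, 6)→(4, 10): d=(-16,4) right/bottom  bias=-1
    (0,1)@(1, 3): e=[1,35,124] → X
    (1,1)@(3, 3): e=[19,25,116] → X
    (2,1)@(5, 3): e=[37,15,108] → X
    (3,1)@(7, 3): e=[55,5,100] → X
    (4,1)@(9, 3): e=[73,-5,92] → .
    (0,2)@(1, 5): e=[-7,75,92] → .
    (1,2)@(3, 5): e=[11,65,84] → X
    (4,2)@(9, 5): e=[65,35,60] → X
    (5,2)@(11, 5): e=[83,25,52] → X
    (6,2)@(13, 5): e=[101,15,44] → X
    (7,2)@(15, 5): e=[119,5,36] → X
    (8,2)@(17, 5): e=[137,-5,28] → .
  covered (20 px):
    . . . . . . . . . .
    X X X X . . . . . .
    . X X X X X X X . .
    . X X X X X X X . .
    . . X X . . . . . .
    . . . . . . . . . .
    . . . . . . . . . .

Final: [[8,3],[5,4]]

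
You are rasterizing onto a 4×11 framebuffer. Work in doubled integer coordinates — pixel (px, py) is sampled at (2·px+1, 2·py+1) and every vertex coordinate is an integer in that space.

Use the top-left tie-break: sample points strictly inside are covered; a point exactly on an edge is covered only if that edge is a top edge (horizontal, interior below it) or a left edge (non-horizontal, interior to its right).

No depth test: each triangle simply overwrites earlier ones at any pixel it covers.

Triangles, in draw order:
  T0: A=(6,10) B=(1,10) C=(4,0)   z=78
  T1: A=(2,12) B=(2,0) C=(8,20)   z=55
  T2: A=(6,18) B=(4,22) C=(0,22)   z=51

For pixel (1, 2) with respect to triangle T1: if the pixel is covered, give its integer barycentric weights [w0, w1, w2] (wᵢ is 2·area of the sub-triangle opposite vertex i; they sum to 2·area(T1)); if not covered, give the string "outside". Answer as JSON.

T0:
  2·area = 50
  edge (6, 10)→(1, 10): d=(-5,0) right/bottom  bias=-1
  edge (1, 10)→(4, 0): d=(3,-10) top-left  bias=+0
  edge (4, 0)→(6, 10): d=(2,10) right/bottom  bias=-1
    (1,2)@(3, 5): e=[25,5,20] → █
    (2,2)@(5, 5): e=[25,25,0] → ·  [on edge]
    (1,3)@(3, 7): e=[15,11,24] → █
    (2,3)@(5, 7): e=[15,31,4] → █
    (3,3)@(7, 7): e=[15,51,-16] → ·
    (1,4)@(3, 9): e=[5,17,28] → █
    (3,4)@(7, 9): e=[5,57,-12] → ·
    (1,5)@(3, 11): e=[-5,23,32] → ·
    (2,5)@(5, 11): e=[-5,43,12] → ·
    (3,7)@(7, 15): e=[-25,75,0] → ·  [on edge]
  covered (5 px):
    · · · ·
    · · · ·
    · █ · ·
    · █ █ ·
    · █ █ ·
    · · · ·
    · · · ·
    · · · ·
    · · · ·
    · · · ·
    · · · ·
T1:
  2·area = 72
  edge (2, 12)→(2, 0): d=(0,-12) top-left  bias=+0
  edge (2, 0)→(8, 20): d=(6,20) right/bottom  bias=-1
  edge (8, 20)→(2, 12): d=(-6,-8) top-left  bias=+0
    (1,2)@(3, 5): e=[12,10,50] → █
    (2,2)@(5, 5): e=[36,-30,66] → ·
    (1,3)@(3, 7): e=[12,22,38] → █
    (2,3)@(5, 7): e=[36,-18,54] → ·
    (1,4)@(3, 9): e=[12,34,26] → █
    (2,4)@(5, 9): e=[36,-6,42] → ·
    (1,5)@(3, 11): e=[12,46,14] → █
    (2,5)@(5, 11): e=[36,6,30] → █
    (3,5)@(7, 11): e=[60,-34,46] → ·
    (1,6)@(3, 13): e=[12,58,2] → █
    (3,6)@(7, 13): e=[60,-22,34] → ·
    (1,7)@(3, 15): e=[12,70,-10] → ·
  covered (9 px):
    · · · ·
    · · · ·
    · █ · ·
    · █ · ·
    · █ · ·
    · █ █ ·
    · █ █ ·
    · · █ ·
    · · · █
    · · · ·
    · · · ·
T2:
  2·area = 16
  edge (6, 18)→(4, 22): d=(-2,4) right/bottom  bias=-1
  edge (4, 22)→(0, 22): d=(-4,0) right/bottom  bias=-1
  edge (0, 22)→(6, 18): d=(6,-4) top-left  bias=+0
    (2,9)@(5, 19): e=[2,12,2] → █
    (3,9)@(7, 19): e=[-6,12,10] → ·
    (1,10)@(3, 21): e=[6,4,6] → █
    (2,10)@(5, 21): e=[-2,4,14] → ·
  covered (2 px):
    · · · ·
    · · · ·
    · · · ·
    · · · ·
    · · · ·
    · · · ·
    · · · ·
    · · · ·
    · · · ·
    · · █ ·
    · █ · ·

Result: [10,50,12]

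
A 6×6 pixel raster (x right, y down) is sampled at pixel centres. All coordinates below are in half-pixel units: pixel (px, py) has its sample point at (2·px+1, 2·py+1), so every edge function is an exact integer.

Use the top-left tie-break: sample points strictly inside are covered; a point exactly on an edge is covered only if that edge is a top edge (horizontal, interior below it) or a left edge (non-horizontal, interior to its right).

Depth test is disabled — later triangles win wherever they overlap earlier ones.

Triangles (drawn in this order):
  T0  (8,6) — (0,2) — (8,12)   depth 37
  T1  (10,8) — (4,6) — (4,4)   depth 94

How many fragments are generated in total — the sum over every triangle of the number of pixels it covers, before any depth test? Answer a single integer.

T0:
  2·area = 48  (B↔C swapped to make it positive)
  edge (8, 6)→(8, 12): d=(0,6) right/bottom  bias=-1
  edge (8, 12)→(0, 2): d=(-8,-10) top-left  bias=+0
  edge (0, 2)→(8, 6): d=(8,4) right/bottom  bias=-1
    (0,1)@(1, 3): e=[42,2,4] → #
    (1,1)@(3, 3): e=[30,22,-4] → ·
    (0,2)@(1, 5): e=[42,-14,20] → ·
    (1,2)@(3, 5): e=[30,6,12] → #
    (2,2)@(5, 5): e=[18,26,4] → #
    (3,2)@(7, 5): e=[6,46,-4] → ·
    (1,3)@(3, 7): e=[30,-10,28] → ·
    (2,3)@(5, 7): e=[18,10,20] → #
    (3,3)@(7, 7): e=[6,30,12] → #
    (4,3)@(9, 7): e=[-6,50,4] → ·
    (2,4)@(5, 9): e=[18,-6,36] → ·
    (3,4)@(7, 9): e=[6,14,28] → #
  covered (6 px):
    · · · · · ·
    # · · · · ·
    · # # · · ·
    · · # # · ·
    · · · # · ·
    · · · · · ·
T1:
  2·area = 12
  edge (10, 8)→(4, 6): d=(-6,-2) top-left  bias=+0
  edge (4, 6)→(4, 4): d=(0,-2) top-left  bias=+0
  edge (4, 4)→(10, 8): d=(6,4) right/bottom  bias=-1
    (0,2)@(1, 5): e=[0,-6,18] → ·  [on edge]
    (2,2)@(5, 5): e=[8,2,2] → #
    (3,2)@(7, 5): e=[12,6,-6] → ·
    (2,3)@(5, 7): e=[-4,2,14] → ·
    (3,3)@(7, 7): e=[0,6,6] → #  [on edge]
    (4,3)@(9, 7): e=[4,10,-2] → ·
    (3,4)@(7, 9): e=[-12,6,18] → ·
  covered (2 px):
    · · · · · ·
    · · · · · ·
    · · # · · ·
    · · · # · ·
    · · · · · ·
    · · · · · ·

Result: 8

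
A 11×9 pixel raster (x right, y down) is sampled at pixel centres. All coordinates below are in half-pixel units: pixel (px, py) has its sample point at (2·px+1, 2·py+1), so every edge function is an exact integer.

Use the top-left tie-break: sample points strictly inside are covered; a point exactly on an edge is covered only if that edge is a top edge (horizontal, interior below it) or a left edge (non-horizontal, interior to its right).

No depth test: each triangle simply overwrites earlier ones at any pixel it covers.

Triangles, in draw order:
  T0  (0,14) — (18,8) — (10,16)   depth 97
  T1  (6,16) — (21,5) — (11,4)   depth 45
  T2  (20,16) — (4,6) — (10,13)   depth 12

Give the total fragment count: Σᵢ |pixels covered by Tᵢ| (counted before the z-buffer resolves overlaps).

T0:
  2·area = 96
  edge (0, 14)→(18, 8): d=(18,-6) top-left  bias=+0
  edge (18, 8)→(10, 16): d=(-8,8) right/bottom  bias=-1
  edge (10, 16)→(0, 14): d=(-10,-2) top-left  bias=+0
    (10,2)@(21, 5): e=[-36,0,132] → ·  [on edge]
    (9,3)@(19, 7): e=[-12,0,108] → ·  [on edge]
    (10,3)@(21, 7): e=[0,-16,112] → ·  [on edge]
    (7,4)@(15, 9): e=[0,16,80] → #  [on edge]
    (8,4)@(17, 9): e=[12,0,84] → ·  [on edge]
    (4,5)@(9, 11): e=[0,48,48] → #  [on edge]
    (5,5)@(11, 11): e=[12,32,52] → #
    (6,5)@(13, 11): e=[24,16,56] → #
    (7,5)@(15, 11): e=[36,0,60] → ·  [on edge]
    (1,6)@(3, 13): e=[0,80,16] → #  [on edge]
    (2,6)@(5, 13): e=[12,64,20] → #
    (3,6)@(7, 13): e=[24,48,24] → #
    (6,6)@(13, 13): e=[60,0,36] → ·  [on edge]
    (2,7)@(5, 15): e=[48,48,0] → #  [on edge]
    (5,7)@(11, 15): e=[84,0,12] → ·  [on edge]
    (4,8)@(9, 17): e=[108,0,-12] → ·  [on edge]
    (7,8)@(15, 17): e=[144,-48,0] → ·  [on edge]
  covered (12 px):
    · · · · · · · · · · ·
    · · · · · · · · · · ·
    · · · · · · · · · · ·
    · · · · · · · · · · ·
    · · · · · · · # · · ·
    · · · · # # # · · · ·
    · # # # # # · · · · ·
    · · # # # · · · · · ·
    · · · · · · · · · · ·
T1:
  2·area = 125  (B↔C swapped to make it positive)
  edge (6, 16)→(11, 4): d=(5,-12) top-left  bias=+0
  edge (11, 4)→(21, 5): d=(10,1) right/bottom  bias=-1
  edge (21, 5)→(6, 16): d=(-15,11) right/bottom  bias=-1
    (0,1)@(1, 3): e=[-125,0,250] → ·  [on edge]
    (5,2)@(11, 5): e=[5,10,110] → #
    (6,2)@(13, 5): e=[29,8,88] → #
    (7,2)@(15, 5): e=[53,6,66] → #
    (8,2)@(17, 5): e=[77,4,44] → #
    (9,2)@(19, 5): e=[101,2,22] → #
    (10,2)@(21, 5): e=[125,0,0] → ·  [on edge]
    (5,3)@(11, 7): e=[15,30,80] → #
    (9,3)@(19, 7): e=[111,22,-8] → ·
    (4,4)@(9, 9): e=[1,52,72] → #
    (8,4)@(17, 9): e=[97,44,-16] → ·
    (4,5)@(9, 11): e=[11,72,42] → #
  covered (17 px):
    · · · · · · · · · · ·
    · · · · · · · · · · ·
    · · · · · # # # # # ·
    · · · · · # # # # · ·
    · · · · # # # # · · ·
    · · · · # # · · · · ·
    · · · · # · · · · · ·
    · · · # · · · · · · ·
    · · · · · · · · · · ·
T2:
  2·area = 52  (B↔C swapped to make it positive)
  edge (20, 16)→(10, 13): d=(-10,-3) top-left  bias=+0
  edge (10, 13)→(4, 6): d=(-6,-7) top-left  bias=+0
  edge (4, 6)→(20, 16): d=(16,10) right/bottom  bias=-1
    (2,3)@(5, 7): e=[45,1,6] → #
    (3,3)@(7, 7): e=[51,15,-14] → ·
    (2,4)@(5, 9): e=[25,-11,38] → ·
    (3,4)@(7, 9): e=[31,3,18] → #
    (4,4)@(9, 9): e=[37,17,-2] → ·
    (3,5)@(7, 11): e=[11,-9,50] → ·
    (4,5)@(9, 11): e=[17,5,30] → #
    (5,5)@(11, 11): e=[23,19,10] → #
    (6,5)@(13, 11): e=[29,33,-10] → ·
    (4,6)@(9, 13): e=[-3,-7,62] → ·
    (5,6)@(11, 13): e=[3,7,42] → #
    (6,6)@(13, 13): e=[9,21,22] → #
  covered (8 px):
    · · · · · · · · · · ·
    · · · · · · · · · · ·
    · · · · · · · · · · ·
    · · # · · · · · · · ·
    · · · # · · · · · · ·
    · · · · # # · · · · ·
    · · · · · # # # · · ·
    · · · · · · · · # · ·
    · · · · · · · · · · ·

Result: 37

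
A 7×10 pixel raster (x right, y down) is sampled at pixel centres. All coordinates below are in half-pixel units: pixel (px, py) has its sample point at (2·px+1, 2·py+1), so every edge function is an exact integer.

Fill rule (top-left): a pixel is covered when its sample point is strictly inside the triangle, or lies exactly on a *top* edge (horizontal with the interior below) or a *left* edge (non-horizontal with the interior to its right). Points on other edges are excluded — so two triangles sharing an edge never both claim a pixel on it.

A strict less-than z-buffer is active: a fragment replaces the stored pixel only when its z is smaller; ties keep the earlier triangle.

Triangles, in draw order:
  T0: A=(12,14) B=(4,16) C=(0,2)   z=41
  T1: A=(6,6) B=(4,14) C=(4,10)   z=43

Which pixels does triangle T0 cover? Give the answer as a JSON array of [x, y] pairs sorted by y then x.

T0:
  2·area = 120
  edge (12, 14)→(4, 16): d=(-8,2) right/bottom  bias=-1
  edge (4, 16)→(0, 2): d=(-4,-14) top-left  bias=+0
  edge (0, 2)→(12, 14): d=(12,12) right/bottom  bias=-1
    (0,1)@(1, 3): e=[110,10,0] → .  [on edge]
    (0,2)@(1, 5): e=[94,2,24] → X
    (1,2)@(3, 5): e=[90,30,0] → .  [on edge]
    (0,3)@(1, 7): e=[78,-6,48] → .
    (1,3)@(3, 7): e=[74,22,24] → X
    (2,3)@(5, 7): e=[70,50,0] → .  [on edge]
    (1,4)@(3, 9): e=[58,14,48] → X
    (2,4)@(5, 9): e=[54,42,24] → X
    (3,4)@(7, 9): e=[50,70,0] → .  [on edge]
    (1,5)@(3, 11): e=[42,6,72] → X
    (3,5)@(7, 11): e=[34,62,24] → X
    (4,5)@(9, 11): e=[30,90,0] → .  [on edge]
    (5,6)@(11, 13): e=[10,110,0] → .  [on edge]
    (6,7)@(13, 15): e=[-10,130,0] → .  [on edge]
  covered (12 px):
    . . . . . . .
    . . . . . . .
    X . . . . . .
    . X . . . . .
    . X X . . . .
    . X X X . . .
    . . X X X . .
    . . X X . . .
    . . . . . . .
    . . . . . . .
T1:
  2·area = 8
  edge (6, 6)→(4, 14): d=(-2,8) right/bottom  bias=-1
  edge (4, 14)→(4, 10): d=(0,-4) top-left  bias=+0
  edge (4, 10)→(6, 6): d=(2,-4) top-left  bias=+0
    (2,4)@(5, 9): e=[2,4,2] → X
    (3,4)@(7, 9): e=[-14,12,10] → .
    (2,5)@(5, 11): e=[-2,4,6] → .
  covered (1 px):
    . . . . . . .
    . . . . . . .
    . . . . . . .
    . . . . . . .
    . . X . . . .
    . . . . . . .
    . . . . . . .
    . . . . . . .
    . . . . . . .
    . . . . . . .

Result: [[0,2],[1,3],[1,4],[2,4],[1,5],[2,5],[3,5],[2,6],[3,6],[4,6],[2,7],[3,7]]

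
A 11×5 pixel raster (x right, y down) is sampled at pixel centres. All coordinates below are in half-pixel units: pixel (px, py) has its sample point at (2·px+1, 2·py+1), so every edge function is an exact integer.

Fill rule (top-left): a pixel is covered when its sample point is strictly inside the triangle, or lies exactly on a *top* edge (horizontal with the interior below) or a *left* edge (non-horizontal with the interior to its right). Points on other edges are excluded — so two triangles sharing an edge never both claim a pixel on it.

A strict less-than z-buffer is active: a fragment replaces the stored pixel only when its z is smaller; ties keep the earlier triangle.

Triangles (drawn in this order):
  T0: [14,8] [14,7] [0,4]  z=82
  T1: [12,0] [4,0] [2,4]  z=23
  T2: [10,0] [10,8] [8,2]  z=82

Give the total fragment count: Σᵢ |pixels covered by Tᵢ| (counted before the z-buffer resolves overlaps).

T0:
  2·area = 14  (B↔C swapped to make it positive)
  edge (14, 8)→(0, 4): d=(-14,-4) top-left  bias=+0
  edge (0, 4)→(14, 7): d=(14,3) right/bottom  bias=-1
  edge (14, 7)→(14, 8): d=(0,1) right/bottom  bias=-1
    (5,3)@(11, 7): e=[2,9,3] → #
    (6,3)@(13, 7): e=[10,3,1] → #
    (7,3)@(15, 7): e=[18,-3,-1] → ·
    (5,4)@(11, 9): e=[-26,37,3] → ·
    (6,4)@(13, 9): e=[-18,31,1] → ·
  covered (2 px):
    · · · · · · · · · · ·
    · · · · · · · · · · ·
    · · · · · · · · · · ·
    · · · · · # # · · · ·
    · · · · · · · · · · ·
T1:
  2·area = 32  (B↔C swapped to make it positive)
  edge (12, 0)→(2, 4): d=(-10,4) right/bottom  bias=-1
  edge (2, 4)→(4, 0): d=(2,-4) top-left  bias=+0
  edge (4, 0)→(12, 0): d=(8,0) top-left  bias=+0
    (2,0)@(5, 1): e=[18,6,8] → #
    (3,0)@(7, 1): e=[10,14,8] → #
    (4,0)@(9, 1): e=[2,22,8] → #
    (5,0)@(11, 1): e=[-6,30,8] → ·
    (1,1)@(3, 3): e=[6,2,24] → #
    (2,1)@(5, 3): e=[-2,10,24] → ·
    (3,1)@(7, 3): e=[-10,18,24] → ·
    (4,1)@(9, 3): e=[-18,26,24] → ·
    (1,2)@(3, 5): e=[-14,6,40] → ·
  covered (4 px):
    · · # # # · · · · · ·
    · # · · · · · · · · ·
    · · · · · · · · · · ·
    · · · · · · · · · · ·
    · · · · · · · · · · ·
T2:
  2·area = 16
  edge (10, 0)→(10, 8): d=(0,8) right/bottom  bias=-1
  edge (10, 8)→(8, 2): d=(-2,-6) top-left  bias=+0
  edge (8, 2)→(10, 0): d=(2,-2) top-left  bias=+0
    (4,0)@(9, 1): e=[8,8,0] → #  [on edge]
    (5,0)@(11, 1): e=[-8,20,4] → ·
    (3,1)@(7, 3): e=[24,-8,0] → ·  [on edge]
    (4,1)@(9, 3): e=[8,4,4] → #
    (5,1)@(11, 3): e=[-8,16,8] → ·
    (2,2)@(5, 5): e=[40,-24,0] → ·  [on edge]
    (4,2)@(9, 5): e=[8,0,8] → #  [on edge]
    (5,2)@(11, 5): e=[-8,12,12] → ·
    (1,3)@(3, 7): e=[56,-40,0] → ·  [on edge]
    (4,3)@(9, 7): e=[8,-4,12] → ·
    (0,4)@(1, 9): e=[72,-56,0] → ·  [on edge]
  covered (3 px):
    · · · · # · · · · · ·
    · · · · # · · · · · ·
    · · · · # · · · · · ·
    · · · · · · · · · · ·
    · · · · · · · · · · ·

Answer: 9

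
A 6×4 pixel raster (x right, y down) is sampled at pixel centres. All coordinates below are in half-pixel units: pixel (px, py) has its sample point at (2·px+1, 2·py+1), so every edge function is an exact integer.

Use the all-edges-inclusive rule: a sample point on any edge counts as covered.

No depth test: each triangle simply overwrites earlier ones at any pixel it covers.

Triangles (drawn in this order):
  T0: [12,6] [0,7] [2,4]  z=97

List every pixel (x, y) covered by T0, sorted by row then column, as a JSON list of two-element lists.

T0:
  2·area = 34
  edge (12, 6)→(0, 7): d=(-12,1) inclusive
  edge (0, 7)→(2, 4): d=(2,-3) inclusive
  edge (2, 4)→(12, 6): d=(10,2) inclusive
    (1,2)@(3, 5): e=[21,5,8] → X
    (2,2)@(5, 5): e=[19,11,4] → X
    (3,2)@(7, 5): e=[17,17,0] → X  [on edge]
    (4,2)@(9, 5): e=[15,23,-4] → .
    (1,3)@(3, 7): e=[-3,9,28] → .
    (2,3)@(5, 7): e=[-5,15,24] → .
    (3,3)@(7, 7): e=[-7,21,20] → .
  covered (3 px):
    . . . . . .
    . . . . . .
    . X X X . .
    . . . . . .

Answer: [[1,2],[2,2],[3,2]]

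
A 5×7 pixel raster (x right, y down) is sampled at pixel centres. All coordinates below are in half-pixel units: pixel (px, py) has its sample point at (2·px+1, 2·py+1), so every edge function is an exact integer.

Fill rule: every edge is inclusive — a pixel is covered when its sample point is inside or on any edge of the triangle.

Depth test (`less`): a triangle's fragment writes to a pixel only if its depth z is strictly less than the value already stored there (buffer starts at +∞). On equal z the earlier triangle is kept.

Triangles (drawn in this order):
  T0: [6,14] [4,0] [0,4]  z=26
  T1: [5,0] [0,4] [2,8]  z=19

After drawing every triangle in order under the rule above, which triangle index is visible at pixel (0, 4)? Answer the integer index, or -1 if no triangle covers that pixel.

T0:
  2·area = 64  (B↔C swapped to make it positive)
  edge (6, 14)→(0, 4): d=(-6,-10) inclusive
  edge (0, 4)→(4, 0): d=(4,-4) inclusive
  edge (4, 0)→(6, 14): d=(2,14) inclusive
    (1,0)@(3, 1): e=[48,0,16] → #  [on edge]
    (2,0)@(5, 1): e=[68,8,-12] → ·
    (0,1)@(1, 3): e=[16,0,48] → #  [on edge]
    (2,1)@(5, 3): e=[56,16,-8] → ·
    (0,2)@(1, 5): e=[4,8,52] → #
    (2,2)@(5, 5): e=[44,24,-4] → ·
    (0,3)@(1, 7): e=[-8,16,56] → ·
    (1,3)@(3, 7): e=[12,24,28] → #
    (2,3)@(5, 7): e=[32,32,0] → #  [on edge]
    (3,3)@(7, 7): e=[52,40,-28] → ·
    (1,4)@(3, 9): e=[0,32,32] → #  [on edge]
    (3,4)@(7, 9): e=[40,48,-24] → ·
  covered (10 px):
    · # · · ·
    # # · · ·
    # # · · ·
    · # # · ·
    · # # · ·
    · · # · ·
    · · · · ·
T1:
  2·area = 28  (B↔C swapped to make it positive)
  edge (5, 0)→(2, 8): d=(-3,8) inclusive
  edge (2, 8)→(0, 4): d=(-2,-4) inclusive
  edge (0, 4)→(5, 0): d=(5,-4) inclusive
    (1,1)@(3, 3): e=[7,14,7] → #
    (2,1)@(5, 3): e=[-9,22,15] → ·
    (0,2)@(1, 5): e=[17,2,9] → #
    (2,2)@(5, 5): e=[-15,18,25] → ·
    (0,3)@(1, 7): e=[11,-2,19] → ·
    (1,3)@(3, 7): e=[-5,6,27] → ·
  covered (3 px):
    · · · · ·
    · # · · ·
    # # · · ·
    · · · · ·
    · · · · ·
    · · · · ·
    · · · · ·

Z-buffer (winner per pixel, '.' = empty):
  . 0 . . .
  0 1 . . .
  1 1 . . .
  . 0 0 . .
  . 0 0 . .
  . . 0 . .
  . . . . .

Answer: -1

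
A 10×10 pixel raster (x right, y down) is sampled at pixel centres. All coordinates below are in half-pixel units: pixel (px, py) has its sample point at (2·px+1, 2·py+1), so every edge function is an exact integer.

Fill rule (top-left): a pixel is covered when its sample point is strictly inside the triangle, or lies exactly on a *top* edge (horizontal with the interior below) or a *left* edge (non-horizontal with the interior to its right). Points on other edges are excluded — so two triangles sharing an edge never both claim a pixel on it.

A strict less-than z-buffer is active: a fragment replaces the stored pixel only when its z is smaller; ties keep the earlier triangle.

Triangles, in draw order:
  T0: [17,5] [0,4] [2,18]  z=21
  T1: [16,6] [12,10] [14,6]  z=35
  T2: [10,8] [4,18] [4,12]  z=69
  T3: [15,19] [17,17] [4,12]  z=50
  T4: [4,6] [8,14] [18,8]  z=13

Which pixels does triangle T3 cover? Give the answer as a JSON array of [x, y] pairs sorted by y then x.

T0:
  2·area = 236  (B↔C swapped to make it positive)
  edge (17, 5)→(2, 18): d=(-15,13) right/bottom  bias=-1
  edge (2, 18)→(0, 4): d=(-2,-14) top-left  bias=+0
  edge (0, 4)→(17, 5): d=(17,1) right/bottom  bias=-1
    (0,2)@(1, 5): e=[208,12,16] → #
    (1,2)@(3, 5): e=[182,40,14] → #
    (2,2)@(5, 5): e=[156,68,12] → #
    (3,2)@(7, 5): e=[130,96,10] → #
    (4,2)@(9, 5): e=[104,124,8] → #
    (5,2)@(11, 5): e=[78,152,6] → #
    (6,2)@(13, 5): e=[52,180,4] → #
    (7,2)@(15, 5): e=[26,208,2] → #
    (8,2)@(17, 5): e=[0,236,0] → ·  [on edge]
    (0,3)@(1, 7): e=[178,8,50] → #
    (7,3)@(15, 7): e=[-4,204,36] → ·
    (0,4)@(1, 9): e=[148,4,84] → #
    (0,5)@(1, 11): e=[118,0,118] → #  [on edge]
  covered (32 px):
    · · · · · · · · · ·
    · · · · · · · · · ·
    # # # # # # # # · ·
    # # # # # # # · · ·
    # # # # # # · · · ·
    # # # # # · · · · ·
    · # # # · · · · · ·
    · # # · · · · · · ·
    · # · · · · · · · ·
    · · · · · · · · · ·
T1:
  2·area = 8
  edge (16, 6)→(12, 10): d=(-4,4) right/bottom  bias=-1
  edge (12, 10)→(14, 6): d=(2,-4) top-left  bias=+0
  edge (14, 6)→(16, 6): d=(2,0) top-left  bias=+0
    (9,1)@(19, 3): e=[0,14,-6] → ·  [on edge]
    (8,2)@(17, 5): e=[0,10,-2] → ·  [on edge]
    (7,3)@(15, 7): e=[0,6,2] → ·  [on edge]
    (6,4)@(13, 9): e=[0,2,6] → ·  [on edge]
    (5,5)@(11, 11): e=[0,-2,10] → ·  [on edge]
    (4,6)@(9, 13): e=[0,-6,14] → ·  [on edge]
    (3,7)@(7, 15): e=[0,-10,18] → ·  [on edge]
    (2,8)@(5, 17): e=[0,-14,22] → ·  [on edge]
    (1,9)@(3, 19): e=[0,-18,26] → ·  [on edge]
  covered (0 px):
    · · · · · · · · · ·
    · · · · · · · · · ·
    · · · · · · · · · ·
    · · · · · · · · · ·
    · · · · · · · · · ·
    · · · · · · · · · ·
    · · · · · · · · · ·
    · · · · · · · · · ·
    · · · · · · · · · ·
    · · · · · · · · · ·
T2:
  2·area = 36
  edge (10, 8)→(4, 18): d=(-6,10) right/bottom  bias=-1
  edge (4, 18)→(4, 12): d=(0,-6) top-left  bias=+0
  edge (4, 12)→(10, 8): d=(6,-4) top-left  bias=+0
    (6,1)@(13, 3): e=[0,54,-18] → ·  [on edge]
    (4,4)@(9, 9): e=[4,30,2] → #
    (5,4)@(11, 9): e=[-16,42,10] → ·
    (3,5)@(7, 11): e=[12,18,6] → #
    (4,5)@(9, 11): e=[-8,30,14] → ·
    (2,6)@(5, 13): e=[20,6,10] → #
    (3,6)@(7, 13): e=[0,18,18] → ·  [on edge]
    (2,7)@(5, 15): e=[8,6,22] → #
    (3,7)@(7, 15): e=[-12,18,30] → ·
    (2,8)@(5, 17): e=[-4,6,34] → ·
  covered (4 px):
    · · · · · · · · · ·
    · · · · · · · · · ·
    · · · · · · · · · ·
    · · · · · · · · · ·
    · · · · # · · · · ·
    · · · # · · · · · ·
    · · # · · · · · · ·
    · · # · · · · · · ·
    · · · · · · · · · ·
    · · · · · · · · · ·
T3:
  2·area = 36  (B↔C swapped to make it positive)
  edge (15, 19)→(4, 12): d=(-11,-7) top-left  bias=+0
  edge (4, 12)→(17, 17): d=(13,5) right/bottom  bias=-1
  edge (17, 17)→(15, 19): d=(-2,2) right/bottom  bias=-1
    (4,7)@(9, 15): e=[2,14,20] → #
    (5,7)@(11, 15): e=[16,4,16] → #
    (6,7)@(13, 15): e=[30,-6,12] → ·
    (9,7)@(19, 15): e=[72,-36,0] → ·  [on edge]
    (4,8)@(9, 17): e=[-20,40,16] → ·
    (5,8)@(11, 17): e=[-6,30,12] → ·
    (6,8)@(13, 17): e=[8,20,8] → #
    (7,8)@(15, 17): e=[22,10,4] → #
    (8,8)@(17, 17): e=[36,0,0] → ·  [on edge]
    (6,9)@(13, 19): e=[-14,46,4] → ·
    (7,9)@(15, 19): e=[0,36,0] → ·  [on edge]
  covered (4 px):
    · · · · · · · · · ·
    · · · · · · · · · ·
    · · · · · · · · · ·
    · · · · · · · · · ·
    · · · · · · · · · ·
    · · · · · · · · · ·
    · · · · · · · · · ·
    · · · · # # · · · ·
    · · · · · · # # · ·
    · · · · · · · · · ·
T4:
  2·area = 104  (B↔C swapped to make it positive)
  edge (4, 6)→(18, 8): d=(14,2) right/bottom  bias=-1
  edge (18, 8)→(8, 14): d=(-10,6) right/bottom  bias=-1
  edge (8, 14)→(4, 6): d=(-4,-8) top-left  bias=+0
    (2,3)@(5, 7): e=[12,88,4] → #
    (3,3)@(7, 7): e=[8,76,20] → #
    (4,3)@(9, 7): e=[4,64,36] → #
    (5,3)@(11, 7): e=[0,52,52] → ·  [on edge]
    (2,4)@(5, 9): e=[40,68,-4] → ·
    (3,4)@(7, 9): e=[36,56,12] → #
    (5,4)@(11, 9): e=[28,32,44] → #
    (6,4)@(13, 9): e=[24,20,60] → #
    (7,4)@(15, 9): e=[20,8,76] → #
    (8,4)@(17, 9): e=[16,-4,92] → ·
    (3,5)@(7, 11): e=[64,36,4] → #
    (6,5)@(13, 11): e=[52,0,52] → ·  [on edge]
    (1,8)@(3, 17): e=[156,0,-52] → ·  [on edge]
  covered (12 px):
    · · · · · · · · · ·
    · · · · · · · · · ·
    · · · · · · · · · ·
    · · # # # · · · · ·
    · · · # # # # # · ·
    · · · # # # · · · ·
    · · · · # · · · · ·
    · · · · · · · · · ·
    · · · · · · · · · ·
    · · · · · · · · · ·

Result: [[4,7],[5,7],[6,8],[7,8]]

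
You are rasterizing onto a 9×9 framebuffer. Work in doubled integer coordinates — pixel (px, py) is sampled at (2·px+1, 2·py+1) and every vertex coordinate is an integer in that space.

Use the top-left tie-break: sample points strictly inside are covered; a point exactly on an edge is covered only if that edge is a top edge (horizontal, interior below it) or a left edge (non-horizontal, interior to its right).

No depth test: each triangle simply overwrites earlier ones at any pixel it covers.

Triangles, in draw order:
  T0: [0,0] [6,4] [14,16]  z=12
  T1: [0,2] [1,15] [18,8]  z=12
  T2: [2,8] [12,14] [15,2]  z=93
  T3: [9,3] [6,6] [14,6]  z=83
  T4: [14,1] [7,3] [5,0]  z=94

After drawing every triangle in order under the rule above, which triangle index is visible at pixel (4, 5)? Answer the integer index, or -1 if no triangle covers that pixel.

T0:
  2·area = 40
  edge (0, 0)→(6, 4): d=(6,4) right/bottom  bias=-1
  edge (6, 4)→(14, 16): d=(8,12) right/bottom  bias=-1
  edge (14, 16)→(0, 0): d=(-14,-16) top-left  bias=+0
    (0,0)@(1, 1): e=[2,36,2] → X
    (1,0)@(3, 1): e=[-6,12,34] → .
    (0,1)@(1, 3): e=[14,52,-26] → .
    (1,1)@(3, 3): e=[6,28,6] → X
    (2,1)@(5, 3): e=[-2,4,38] → .
    (1,2)@(3, 5): e=[18,44,-22] → .
    (2,2)@(5, 5): e=[10,20,10] → X
    (3,2)@(7, 5): e=[2,-4,42] → .
    (2,3)@(5, 7): e=[22,36,-18] → .
    (3,3)@(7, 7): e=[14,12,14] → X
    (4,3)@(9, 7): e=[6,-12,46] → .
    (3,4)@(7, 9): e=[26,28,-14] → .
  covered (5 px):
    X . . . . . . . .
    . X . . . . . . .
    . . X . . . . . .
    . . . X . . . . .
    . . . . X . . . .
    . . . . . . . . .
    . . . . . . . . .
    . . . . . . . . .
    . . . . . . . . .
T1:
  2·area = 228  (B↔C swapped to make it positive)
  edge (0, 2)→(18, 8): d=(18,6) right/bottom  bias=-1
  edge (18, 8)→(1, 15): d=(-17,7) right/bottom  bias=-1
  edge (1, 15)→(0, 2): d=(-1,-13) top-left  bias=+0
    (0,1)@(1, 3): e=[12,204,12] → X
    (1,1)@(3, 3): e=[0,190,38] → .  [on edge]
    (0,2)@(1, 5): e=[48,170,10] → X
    (1,2)@(3, 5): e=[36,156,36] → X
    (2,2)@(5, 5): e=[24,142,62] → X
    (3,2)@(7, 5): e=[12,128,88] → X
    (4,2)@(9, 5): e=[0,114,114] → .  [on edge]
    (0,3)@(1, 7): e=[84,136,8] → X
    (4,3)@(9, 7): e=[36,80,112] → X
    (5,3)@(11, 7): e=[24,66,138] → X
    (6,3)@(13, 7): e=[12,52,164] → X
    (7,3)@(15, 7): e=[0,38,190] → .  [on edge]
    (0,7)@(1, 15): e=[228,0,0] → .  [on edge]
  covered (28 px):
    . . . . . . . . .
    X . . . . . . . .
    X X X X . . . . .
    X X X X X X X . .
    X X X X X X X X .
    X X X X X . . . .
    X X X . . . . . .
    . . . . . . . . .
    . . . . . . . . .
T2:
  2·area = 138  (B↔C swapped to make it positive)
  edge (2, 8)→(15, 2): d=(13,-6) top-left  bias=+0
  edge (15, 2)→(12, 14): d=(-3,12) right/bottom  bias=-1
  edge (12, 14)→(2, 8): d=(-10,-6) top-left  bias=+0
    (6,1)@(13, 3): e=[1,21,116] → X
    (7,1)@(15, 3): e=[13,-3,128] → .
    (4,2)@(9, 5): e=[3,63,72] → X
    (5,2)@(11, 5): e=[15,39,84] → X
    (7,2)@(15, 5): e=[39,-9,108] → .
    (2,3)@(5, 7): e=[5,105,28] → X
    (3,3)@(7, 7): e=[17,81,40] → X
    (7,3)@(15, 7): e=[65,-15,88] → .
    (2,4)@(5, 9): e=[31,99,8] → X
    (7,4)@(15, 9): e=[91,-21,68] → .
    (2,5)@(5, 11): e=[57,93,-12] → .
    (3,5)@(7, 11): e=[69,69,0] → X  [on edge]
    (8,8)@(17, 17): e=[207,-69,0] → .  [on edge]
  covered (18 px):
    . . . . . . . . .
    . . . . . . X . .
    . . . . X X X . .
    . . X X X X X . .
    . . X X X X X . .
    . . . X X X . . .
    . . . . . X . . .
    . . . . . . . . .
    . . . . . . . . .
T3:
  2·area = 24  (B↔C swapped to make it positive)
  edge (9, 3)→(14, 6): d=(5,3) right/bottom  bias=-1
  edge (14, 6)→(6, 6): d=(-8,0) right/bottom  bias=-1
  edge (6, 6)→(9, 3): d=(3,-3) top-left  bias=+0
    (5,0)@(11, 1): e=[-16,40,0] → .  [on edge]
    (4,1)@(9, 3): e=[0,24,0] → .  [on edge]
    (3,2)@(7, 5): e=[16,8,0] → X  [on edge]
    (4,2)@(9, 5): e=[10,8,6] → X
    (5,2)@(11, 5): e=[4,8,12] → X
    (6,2)@(13, 5): e=[-2,8,18] → .
    (2,3)@(5, 7): e=[32,-8,0] → .  [on edge]
    (3,3)@(7, 7): e=[26,-8,6] → .
    (4,3)@(9, 7): e=[20,-8,12] → .
    (5,3)@(11, 7): e=[14,-8,18] → .
    (1,4)@(3, 9): e=[48,-24,0] → .  [on edge]
    (0,5)@(1, 11): e=[64,-40,0] → .  [on edge]
  covered (3 px):
    . . . . . . . . .
    . . . . . . . . .
    . . . X X X . . .
    . . . . . . . . .
    . . . . . . . . .
    . . . . . . . . .
    . . . . . . . . .
    . . . . . . . . .
    . . . . . . . . .
T4:
  2·area = 25
  edge (14, 1)→(7, 3): d=(-7,2) right/bottom  bias=-1
  edge (7, 3)→(5, 0): d=(-2,-3) top-left  bias=+0
  edge (5, 0)→(14, 1): d=(9,1) right/bottom  bias=-1
    (3,0)@(7, 1): e=[14,4,7] → X
    (4,0)@(9, 1): e=[10,10,5] → X
    (5,0)@(11, 1): e=[6,16,3] → X
    (6,0)@(13, 1): e=[2,22,1] → X
    (7,0)@(15, 1): e=[-2,28,-1] → .
    (3,1)@(7, 3): e=[0,0,25] → .  [on edge]
    (4,1)@(9, 3): e=[-4,6,23] → .
    (5,1)@(11, 3): e=[-8,12,21] → .
    (6,1)@(13, 3): e=[-12,18,19] → .
    (5,4)@(11, 9): e=[-50,0,75] → .  [on edge]
    (7,7)@(15, 15): e=[-100,0,125] → .  [on edge]
  covered (4 px):
    . . . X X X X . .
    . . . . . . . . .
    . . . . . . . . .
    . . . . . . . . .
    . . . . . . . . .
    . . . . . . . . .
    . . . . . . . . .
    . . . . . . . . .
    . . . . . . . . .

Z-buffer (winner per pixel, '.' = empty):
  0 . . 4 4 4 4 . .
  1 0 . . . . 2 . .
  1 1 1 3 3 3 2 . .
  1 1 2 2 2 2 2 . .
  1 1 2 2 2 2 2 1 .
  1 1 1 2 2 2 . . .
  1 1 1 . . 2 . . .
  . . . . . . . . .
  . . . . . . . . .

Answer: 2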